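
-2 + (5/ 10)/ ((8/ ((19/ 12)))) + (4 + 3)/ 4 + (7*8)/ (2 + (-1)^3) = 10723/ 192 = 55.85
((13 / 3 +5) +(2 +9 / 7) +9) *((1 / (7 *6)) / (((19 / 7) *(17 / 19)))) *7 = 227 / 153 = 1.48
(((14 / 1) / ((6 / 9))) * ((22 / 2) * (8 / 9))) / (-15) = -616 / 45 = -13.69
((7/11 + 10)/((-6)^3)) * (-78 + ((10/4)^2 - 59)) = 6799/1056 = 6.44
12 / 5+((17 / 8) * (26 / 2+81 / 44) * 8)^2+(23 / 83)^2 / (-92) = 4244893153033 / 66685520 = 63655.40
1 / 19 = 0.05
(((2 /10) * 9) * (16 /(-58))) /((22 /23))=-828 /1595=-0.52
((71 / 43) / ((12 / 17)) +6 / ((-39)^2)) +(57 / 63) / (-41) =58089557 / 25027548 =2.32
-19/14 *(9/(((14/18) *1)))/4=-1539/392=-3.93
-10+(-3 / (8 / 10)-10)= -95 / 4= -23.75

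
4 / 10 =2 / 5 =0.40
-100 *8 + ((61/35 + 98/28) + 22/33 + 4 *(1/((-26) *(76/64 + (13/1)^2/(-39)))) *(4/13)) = -4255442281/5358990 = -794.08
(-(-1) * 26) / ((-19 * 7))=-26 / 133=-0.20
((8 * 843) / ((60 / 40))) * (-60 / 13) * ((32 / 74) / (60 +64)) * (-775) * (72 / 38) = 971136000 / 9139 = 106262.83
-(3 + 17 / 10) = -4.70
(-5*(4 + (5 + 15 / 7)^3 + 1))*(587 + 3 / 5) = -372288670 / 343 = -1085389.71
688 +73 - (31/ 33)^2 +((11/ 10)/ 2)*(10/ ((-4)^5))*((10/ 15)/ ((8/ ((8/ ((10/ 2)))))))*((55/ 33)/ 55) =760.12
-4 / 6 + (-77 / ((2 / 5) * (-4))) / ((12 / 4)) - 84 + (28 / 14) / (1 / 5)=-469 / 8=-58.62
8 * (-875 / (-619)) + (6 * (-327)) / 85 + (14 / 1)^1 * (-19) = -14615068 / 52615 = -277.77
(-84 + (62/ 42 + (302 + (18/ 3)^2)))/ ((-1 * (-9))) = 5365/ 189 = 28.39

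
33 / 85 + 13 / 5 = 254 / 85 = 2.99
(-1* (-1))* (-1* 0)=0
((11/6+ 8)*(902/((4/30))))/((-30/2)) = -26609/6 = -4434.83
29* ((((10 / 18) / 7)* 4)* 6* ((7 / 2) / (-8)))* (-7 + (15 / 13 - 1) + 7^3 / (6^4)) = 16078325 / 101088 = 159.05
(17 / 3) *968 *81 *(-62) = -27547344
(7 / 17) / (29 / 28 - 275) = -196 / 130407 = -0.00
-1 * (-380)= 380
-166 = -166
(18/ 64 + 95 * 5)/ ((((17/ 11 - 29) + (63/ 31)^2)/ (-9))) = 1446969051/ 7890016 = 183.39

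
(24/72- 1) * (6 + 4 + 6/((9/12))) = -12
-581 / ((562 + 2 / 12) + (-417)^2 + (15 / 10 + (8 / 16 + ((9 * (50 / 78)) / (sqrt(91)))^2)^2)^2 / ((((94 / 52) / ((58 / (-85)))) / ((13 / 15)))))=-15365567147758988533100 / 4613624230763589797869983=-0.00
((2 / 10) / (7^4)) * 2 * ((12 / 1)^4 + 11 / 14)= 3.45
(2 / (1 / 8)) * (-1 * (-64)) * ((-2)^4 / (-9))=-16384 / 9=-1820.44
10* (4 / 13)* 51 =2040 / 13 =156.92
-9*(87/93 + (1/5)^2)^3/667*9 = -0.11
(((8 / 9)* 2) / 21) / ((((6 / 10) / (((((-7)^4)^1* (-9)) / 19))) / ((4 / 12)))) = -27440 / 513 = -53.49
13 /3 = 4.33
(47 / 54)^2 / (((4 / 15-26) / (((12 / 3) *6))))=-11045 / 15633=-0.71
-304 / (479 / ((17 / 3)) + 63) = -2.06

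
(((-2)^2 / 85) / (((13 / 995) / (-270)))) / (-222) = 35820 / 8177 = 4.38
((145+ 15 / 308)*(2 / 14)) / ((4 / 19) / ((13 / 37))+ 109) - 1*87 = -86.81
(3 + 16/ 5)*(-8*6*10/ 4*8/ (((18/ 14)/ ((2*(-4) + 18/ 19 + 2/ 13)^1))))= 31936.78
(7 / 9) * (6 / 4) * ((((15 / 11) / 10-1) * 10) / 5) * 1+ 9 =461 / 66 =6.98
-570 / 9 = -190 / 3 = -63.33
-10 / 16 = -5 / 8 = -0.62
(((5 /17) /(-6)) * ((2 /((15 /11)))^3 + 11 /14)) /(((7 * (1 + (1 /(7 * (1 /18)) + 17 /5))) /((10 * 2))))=-186197 /2351916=-0.08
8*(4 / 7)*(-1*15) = -480 / 7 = -68.57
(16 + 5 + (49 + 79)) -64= 85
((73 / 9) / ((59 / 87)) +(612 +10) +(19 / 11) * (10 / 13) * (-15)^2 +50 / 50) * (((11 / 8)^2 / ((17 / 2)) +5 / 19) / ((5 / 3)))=59320148223 / 218012080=272.10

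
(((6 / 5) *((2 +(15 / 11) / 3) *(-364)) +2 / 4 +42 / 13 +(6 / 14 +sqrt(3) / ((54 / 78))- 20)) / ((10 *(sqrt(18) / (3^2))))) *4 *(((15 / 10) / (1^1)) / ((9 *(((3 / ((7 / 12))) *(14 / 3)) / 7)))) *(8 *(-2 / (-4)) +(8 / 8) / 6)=sqrt(2) *(-98016669 +130130 *sqrt(3)) / 741312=-186.56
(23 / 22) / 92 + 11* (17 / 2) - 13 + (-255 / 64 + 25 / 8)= 56075 / 704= 79.65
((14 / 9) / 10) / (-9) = -7 / 405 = -0.02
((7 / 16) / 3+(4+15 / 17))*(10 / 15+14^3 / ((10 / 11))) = 92904229 / 6120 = 15180.43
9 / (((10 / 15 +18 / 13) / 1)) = 351 / 80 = 4.39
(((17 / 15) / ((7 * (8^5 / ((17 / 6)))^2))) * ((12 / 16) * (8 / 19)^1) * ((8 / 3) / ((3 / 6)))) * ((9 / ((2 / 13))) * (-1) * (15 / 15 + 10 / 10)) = -63869 / 267764367360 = -0.00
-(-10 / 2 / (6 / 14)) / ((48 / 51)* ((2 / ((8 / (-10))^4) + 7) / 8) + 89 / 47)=3.54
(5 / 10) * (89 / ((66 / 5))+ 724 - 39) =45655 / 132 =345.87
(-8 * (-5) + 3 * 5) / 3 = 55 / 3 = 18.33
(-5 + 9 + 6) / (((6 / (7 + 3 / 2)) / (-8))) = -340 / 3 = -113.33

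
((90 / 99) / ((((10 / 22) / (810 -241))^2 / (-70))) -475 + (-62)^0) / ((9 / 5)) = -498594310 / 9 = -55399367.78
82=82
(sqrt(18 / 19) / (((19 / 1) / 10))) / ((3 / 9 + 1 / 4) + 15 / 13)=4680 * sqrt(38) / 97831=0.29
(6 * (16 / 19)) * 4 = 384 / 19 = 20.21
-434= -434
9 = 9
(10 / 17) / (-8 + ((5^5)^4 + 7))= 5 / 810623168945304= 0.00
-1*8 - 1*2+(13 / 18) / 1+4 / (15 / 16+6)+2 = -6.70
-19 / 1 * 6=-114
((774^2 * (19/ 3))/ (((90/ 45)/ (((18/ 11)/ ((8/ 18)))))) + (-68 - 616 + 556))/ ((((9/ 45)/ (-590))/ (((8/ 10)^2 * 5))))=-725276040160/ 11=-65934185469.09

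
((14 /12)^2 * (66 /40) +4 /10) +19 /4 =355 /48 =7.40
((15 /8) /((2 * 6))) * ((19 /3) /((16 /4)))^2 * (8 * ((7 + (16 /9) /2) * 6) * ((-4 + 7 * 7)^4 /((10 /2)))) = 3892708125 /32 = 121647128.91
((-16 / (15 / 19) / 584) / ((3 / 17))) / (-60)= 0.00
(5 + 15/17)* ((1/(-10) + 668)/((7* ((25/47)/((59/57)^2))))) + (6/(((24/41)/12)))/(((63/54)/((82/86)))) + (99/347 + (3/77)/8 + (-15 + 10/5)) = 1218.33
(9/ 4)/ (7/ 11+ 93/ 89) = 8811/ 6584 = 1.34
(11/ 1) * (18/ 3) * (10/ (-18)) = -110/ 3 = -36.67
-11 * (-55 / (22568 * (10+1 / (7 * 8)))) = 55 / 20553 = 0.00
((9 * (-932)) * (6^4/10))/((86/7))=-19023984/215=-88483.65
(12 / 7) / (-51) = -0.03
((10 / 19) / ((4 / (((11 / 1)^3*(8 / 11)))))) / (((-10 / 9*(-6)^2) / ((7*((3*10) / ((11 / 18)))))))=-20790 / 19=-1094.21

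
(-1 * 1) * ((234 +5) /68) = -239 /68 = -3.51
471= 471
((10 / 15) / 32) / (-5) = -1 / 240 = -0.00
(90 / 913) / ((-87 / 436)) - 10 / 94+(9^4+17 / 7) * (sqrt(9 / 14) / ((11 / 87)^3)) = -747145 / 1244419+45381392748 * sqrt(14) / 65219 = 2603560.07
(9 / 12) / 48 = 1 / 64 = 0.02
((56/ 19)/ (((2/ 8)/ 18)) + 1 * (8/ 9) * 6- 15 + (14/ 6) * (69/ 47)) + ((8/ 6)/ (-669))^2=740881752224/ 3597047757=205.97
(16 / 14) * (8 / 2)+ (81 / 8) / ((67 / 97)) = 72151 / 3752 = 19.23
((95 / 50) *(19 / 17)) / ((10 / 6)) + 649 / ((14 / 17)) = 2348303 / 2975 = 789.35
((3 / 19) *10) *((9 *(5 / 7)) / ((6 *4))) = 225 / 532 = 0.42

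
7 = 7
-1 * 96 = -96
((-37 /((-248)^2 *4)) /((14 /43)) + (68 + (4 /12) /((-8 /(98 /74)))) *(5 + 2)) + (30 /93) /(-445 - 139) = 13273660108127 /27908547072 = 475.61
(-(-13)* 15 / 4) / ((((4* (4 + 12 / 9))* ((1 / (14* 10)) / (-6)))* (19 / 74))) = -2272725 / 304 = -7476.07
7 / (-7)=-1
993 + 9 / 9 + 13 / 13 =995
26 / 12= 2.17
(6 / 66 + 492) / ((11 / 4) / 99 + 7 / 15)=974340 / 979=995.24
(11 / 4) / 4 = 11 / 16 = 0.69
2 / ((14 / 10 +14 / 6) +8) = 15 / 88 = 0.17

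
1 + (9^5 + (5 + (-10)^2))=59155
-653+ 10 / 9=-5867 / 9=-651.89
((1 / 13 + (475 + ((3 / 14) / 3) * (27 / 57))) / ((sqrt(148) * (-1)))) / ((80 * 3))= -1642933 * sqrt(37) / 61414080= -0.16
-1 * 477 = -477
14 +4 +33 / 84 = 515 / 28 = 18.39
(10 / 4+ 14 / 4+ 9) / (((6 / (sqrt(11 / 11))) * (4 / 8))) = 5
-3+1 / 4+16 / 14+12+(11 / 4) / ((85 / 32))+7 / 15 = 84929 / 7140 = 11.89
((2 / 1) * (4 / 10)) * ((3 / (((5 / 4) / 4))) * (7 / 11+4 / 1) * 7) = 68544 / 275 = 249.25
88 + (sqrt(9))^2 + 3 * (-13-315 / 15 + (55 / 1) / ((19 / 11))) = 1720 / 19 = 90.53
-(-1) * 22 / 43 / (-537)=-22 / 23091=-0.00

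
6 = 6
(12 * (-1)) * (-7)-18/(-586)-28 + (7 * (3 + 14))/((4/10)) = 207169/586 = 353.53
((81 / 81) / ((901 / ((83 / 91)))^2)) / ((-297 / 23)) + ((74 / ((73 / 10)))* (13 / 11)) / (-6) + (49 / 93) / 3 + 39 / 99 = -6448097561530979 / 4518282382604991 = -1.43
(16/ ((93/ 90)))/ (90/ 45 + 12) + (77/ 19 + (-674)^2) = 1873001217/ 4123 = 454281.16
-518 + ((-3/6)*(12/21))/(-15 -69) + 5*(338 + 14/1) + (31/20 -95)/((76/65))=51930989/44688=1162.08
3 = 3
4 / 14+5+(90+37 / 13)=8930 / 91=98.13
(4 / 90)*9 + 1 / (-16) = 27 / 80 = 0.34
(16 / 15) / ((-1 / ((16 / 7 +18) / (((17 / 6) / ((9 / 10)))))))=-20448 / 2975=-6.87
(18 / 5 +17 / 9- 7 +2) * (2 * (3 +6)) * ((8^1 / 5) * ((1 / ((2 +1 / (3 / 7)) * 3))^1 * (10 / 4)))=176 / 65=2.71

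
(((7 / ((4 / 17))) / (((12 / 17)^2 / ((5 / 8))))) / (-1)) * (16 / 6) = -171955 / 1728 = -99.51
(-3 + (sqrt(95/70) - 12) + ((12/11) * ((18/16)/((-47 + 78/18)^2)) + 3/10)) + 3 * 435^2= sqrt(266)/14 + 1023060100287/1802240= 567661.47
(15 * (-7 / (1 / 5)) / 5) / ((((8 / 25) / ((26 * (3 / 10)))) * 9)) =-2275 / 8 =-284.38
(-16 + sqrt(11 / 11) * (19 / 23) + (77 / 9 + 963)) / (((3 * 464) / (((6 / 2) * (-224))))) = -2771594 / 6003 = -461.70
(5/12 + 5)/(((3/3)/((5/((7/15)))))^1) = 1625/28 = 58.04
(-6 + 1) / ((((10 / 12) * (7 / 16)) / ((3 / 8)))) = -36 / 7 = -5.14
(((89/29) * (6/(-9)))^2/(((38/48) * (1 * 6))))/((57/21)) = 887152/2732409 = 0.32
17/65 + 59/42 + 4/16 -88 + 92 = 32303/5460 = 5.92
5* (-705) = -3525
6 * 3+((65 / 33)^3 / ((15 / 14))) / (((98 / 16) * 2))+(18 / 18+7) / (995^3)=13814282232039166 / 743413351440375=18.58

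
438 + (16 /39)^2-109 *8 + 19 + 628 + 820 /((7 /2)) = 4764043 /10647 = 447.45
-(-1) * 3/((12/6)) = 3/2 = 1.50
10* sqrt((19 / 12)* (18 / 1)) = 5* sqrt(114) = 53.39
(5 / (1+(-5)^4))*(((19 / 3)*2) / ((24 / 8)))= 95 / 2817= 0.03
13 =13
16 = 16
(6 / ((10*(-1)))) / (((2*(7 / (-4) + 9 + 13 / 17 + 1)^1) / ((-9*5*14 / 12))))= 1071 / 613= 1.75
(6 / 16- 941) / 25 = -301 / 8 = -37.62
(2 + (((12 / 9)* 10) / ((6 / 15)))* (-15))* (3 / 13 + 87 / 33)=-204180 / 143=-1427.83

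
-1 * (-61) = 61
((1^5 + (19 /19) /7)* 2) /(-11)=-16 /77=-0.21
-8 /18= -4 /9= -0.44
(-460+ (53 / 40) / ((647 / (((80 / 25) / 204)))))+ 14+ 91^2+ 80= 13058562803 / 1649850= 7915.00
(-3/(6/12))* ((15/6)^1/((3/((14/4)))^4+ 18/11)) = -6.89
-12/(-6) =2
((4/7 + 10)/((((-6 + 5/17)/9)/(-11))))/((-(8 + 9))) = -7326/679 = -10.79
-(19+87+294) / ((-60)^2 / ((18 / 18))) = -1 / 9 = -0.11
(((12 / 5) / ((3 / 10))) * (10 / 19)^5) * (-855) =-36000000 / 130321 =-276.24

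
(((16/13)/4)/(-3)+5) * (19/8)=3629/312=11.63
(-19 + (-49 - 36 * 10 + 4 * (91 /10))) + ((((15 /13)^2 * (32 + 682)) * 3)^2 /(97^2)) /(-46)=-12682696546516 /30904001635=-410.39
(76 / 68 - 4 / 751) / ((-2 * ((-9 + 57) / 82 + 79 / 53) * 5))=-30858773 / 575919370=-0.05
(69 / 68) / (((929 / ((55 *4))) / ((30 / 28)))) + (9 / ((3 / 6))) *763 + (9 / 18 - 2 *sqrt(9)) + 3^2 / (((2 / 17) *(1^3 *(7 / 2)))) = 1520144195 / 110551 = 13750.61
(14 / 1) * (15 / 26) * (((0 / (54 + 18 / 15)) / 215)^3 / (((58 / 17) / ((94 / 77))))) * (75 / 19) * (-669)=0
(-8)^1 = -8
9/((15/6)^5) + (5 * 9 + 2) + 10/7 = 1061391/21875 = 48.52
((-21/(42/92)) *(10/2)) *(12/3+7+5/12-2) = -12995/6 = -2165.83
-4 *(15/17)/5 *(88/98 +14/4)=-3.10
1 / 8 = 0.12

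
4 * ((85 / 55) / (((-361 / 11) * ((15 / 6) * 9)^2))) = -272 / 731025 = -0.00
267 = 267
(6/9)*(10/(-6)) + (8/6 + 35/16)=2.41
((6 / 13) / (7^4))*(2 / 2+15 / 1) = 96 / 31213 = 0.00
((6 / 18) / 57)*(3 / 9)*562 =562 / 513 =1.10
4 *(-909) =-3636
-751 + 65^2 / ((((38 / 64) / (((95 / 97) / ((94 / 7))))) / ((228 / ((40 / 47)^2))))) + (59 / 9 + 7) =141972776 / 873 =162626.32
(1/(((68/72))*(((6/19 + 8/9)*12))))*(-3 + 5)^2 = 513/1751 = 0.29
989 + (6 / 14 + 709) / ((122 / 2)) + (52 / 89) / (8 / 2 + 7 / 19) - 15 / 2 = 6266002223 / 6308498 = 993.26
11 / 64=0.17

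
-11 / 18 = -0.61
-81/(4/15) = -303.75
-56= -56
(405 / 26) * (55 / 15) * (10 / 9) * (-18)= -14850 / 13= -1142.31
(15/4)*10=75/2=37.50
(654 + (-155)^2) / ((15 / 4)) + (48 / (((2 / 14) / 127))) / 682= 33982196 / 5115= 6643.64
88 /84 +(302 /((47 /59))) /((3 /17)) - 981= 1153129 /987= 1168.32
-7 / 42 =-1 / 6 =-0.17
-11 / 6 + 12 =61 / 6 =10.17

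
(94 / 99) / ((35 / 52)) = 4888 / 3465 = 1.41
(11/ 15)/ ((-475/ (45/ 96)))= -11/ 15200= -0.00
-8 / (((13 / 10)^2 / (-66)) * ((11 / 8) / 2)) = 76800 / 169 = 454.44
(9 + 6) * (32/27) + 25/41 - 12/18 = 6539/369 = 17.72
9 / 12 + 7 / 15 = 73 / 60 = 1.22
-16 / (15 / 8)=-128 / 15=-8.53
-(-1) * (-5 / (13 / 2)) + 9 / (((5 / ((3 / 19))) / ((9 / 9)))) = -599 / 1235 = -0.49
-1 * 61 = -61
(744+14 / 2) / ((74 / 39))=29289 / 74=395.80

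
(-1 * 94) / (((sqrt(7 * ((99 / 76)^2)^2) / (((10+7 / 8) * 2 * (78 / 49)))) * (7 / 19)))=-1944553936 * sqrt(7) / 2614689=-1967.66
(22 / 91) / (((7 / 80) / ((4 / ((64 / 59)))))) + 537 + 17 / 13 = 349392 / 637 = 548.50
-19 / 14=-1.36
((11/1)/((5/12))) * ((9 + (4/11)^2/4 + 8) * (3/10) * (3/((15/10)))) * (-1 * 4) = -296784/275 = -1079.21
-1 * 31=-31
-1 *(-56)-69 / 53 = 2899 / 53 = 54.70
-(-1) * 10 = 10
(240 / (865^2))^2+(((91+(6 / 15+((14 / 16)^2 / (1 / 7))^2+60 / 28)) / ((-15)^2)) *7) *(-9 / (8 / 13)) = -204108268893961767 / 3668971687936000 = -55.63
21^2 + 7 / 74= 32641 / 74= 441.09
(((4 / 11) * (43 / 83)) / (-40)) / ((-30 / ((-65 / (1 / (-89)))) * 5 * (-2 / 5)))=-49751 / 109560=-0.45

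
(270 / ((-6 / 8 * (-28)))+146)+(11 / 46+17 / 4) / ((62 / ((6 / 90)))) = 95145611 / 598920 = 158.86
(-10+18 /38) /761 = -0.01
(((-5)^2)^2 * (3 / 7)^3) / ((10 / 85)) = 286875 / 686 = 418.19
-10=-10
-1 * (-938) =938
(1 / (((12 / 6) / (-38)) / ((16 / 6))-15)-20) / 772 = -11453 / 440619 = -0.03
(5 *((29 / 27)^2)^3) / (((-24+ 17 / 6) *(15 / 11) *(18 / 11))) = -71973621841 / 442821618927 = -0.16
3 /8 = 0.38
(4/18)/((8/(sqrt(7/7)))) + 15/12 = 23/18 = 1.28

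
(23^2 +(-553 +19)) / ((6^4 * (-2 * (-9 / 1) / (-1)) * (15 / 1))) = 1 / 69984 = 0.00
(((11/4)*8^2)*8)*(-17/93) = -23936/93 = -257.38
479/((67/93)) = 44547/67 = 664.88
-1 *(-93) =93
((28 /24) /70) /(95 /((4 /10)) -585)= -1 /20850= -0.00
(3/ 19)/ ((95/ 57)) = 9/ 95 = 0.09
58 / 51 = 1.14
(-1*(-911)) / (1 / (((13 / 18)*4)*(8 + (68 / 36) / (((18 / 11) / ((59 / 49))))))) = 882741691 / 35721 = 24712.12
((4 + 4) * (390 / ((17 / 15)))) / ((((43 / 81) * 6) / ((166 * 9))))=943909200 / 731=1291257.46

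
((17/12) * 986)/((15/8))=744.98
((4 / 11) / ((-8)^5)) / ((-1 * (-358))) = -1 / 32260096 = -0.00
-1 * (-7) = 7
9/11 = 0.82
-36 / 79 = -0.46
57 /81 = 19 /27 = 0.70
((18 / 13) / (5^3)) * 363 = 6534 / 1625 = 4.02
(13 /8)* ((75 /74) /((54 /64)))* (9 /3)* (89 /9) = 57850 /999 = 57.91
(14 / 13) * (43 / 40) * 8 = 9.26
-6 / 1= -6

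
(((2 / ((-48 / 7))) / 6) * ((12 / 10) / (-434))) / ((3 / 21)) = 7 / 7440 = 0.00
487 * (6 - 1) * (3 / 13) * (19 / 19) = 7305 / 13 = 561.92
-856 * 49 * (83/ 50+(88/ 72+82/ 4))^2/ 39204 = -290232776806/ 496175625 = -584.94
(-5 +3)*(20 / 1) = -40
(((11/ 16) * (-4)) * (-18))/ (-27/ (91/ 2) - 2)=-9009/ 472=-19.09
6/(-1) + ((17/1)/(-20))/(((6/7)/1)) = -839/120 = -6.99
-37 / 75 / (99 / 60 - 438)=148 / 130905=0.00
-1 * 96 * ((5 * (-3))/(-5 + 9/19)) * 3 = -41040/43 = -954.42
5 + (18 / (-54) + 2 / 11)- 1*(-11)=523 / 33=15.85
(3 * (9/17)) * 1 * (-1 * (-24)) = 648/17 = 38.12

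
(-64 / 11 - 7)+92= 871 / 11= 79.18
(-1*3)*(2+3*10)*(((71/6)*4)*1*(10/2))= -22720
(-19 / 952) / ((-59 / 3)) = 0.00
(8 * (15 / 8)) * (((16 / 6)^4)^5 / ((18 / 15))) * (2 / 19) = 28823037615171174400 / 66248903619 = 435071918.79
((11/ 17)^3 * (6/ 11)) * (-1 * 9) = -6534/ 4913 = -1.33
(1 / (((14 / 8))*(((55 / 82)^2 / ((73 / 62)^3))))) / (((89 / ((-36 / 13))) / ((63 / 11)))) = -423751549896 / 1146928922425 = -0.37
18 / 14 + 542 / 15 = 3929 / 105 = 37.42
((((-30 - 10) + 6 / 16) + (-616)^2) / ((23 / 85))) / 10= 51600627 / 368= 140219.10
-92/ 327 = -0.28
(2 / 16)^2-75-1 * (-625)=35201 / 64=550.02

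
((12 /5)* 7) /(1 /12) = 1008 /5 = 201.60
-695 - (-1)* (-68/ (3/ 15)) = -1035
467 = 467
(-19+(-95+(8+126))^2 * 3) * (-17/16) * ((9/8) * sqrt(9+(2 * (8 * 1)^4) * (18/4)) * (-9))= 293301 * sqrt(4097)/2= 9386777.64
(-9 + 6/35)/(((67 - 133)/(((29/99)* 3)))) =2987/25410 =0.12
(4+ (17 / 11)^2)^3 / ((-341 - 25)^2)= 461889917 / 237311225316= 0.00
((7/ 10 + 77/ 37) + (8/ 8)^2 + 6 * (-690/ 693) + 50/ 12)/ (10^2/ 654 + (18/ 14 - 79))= -9193823/ 361289830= -0.03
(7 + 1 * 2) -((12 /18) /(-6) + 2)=7.11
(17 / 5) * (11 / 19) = 187 / 95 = 1.97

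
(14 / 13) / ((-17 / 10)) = -140 / 221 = -0.63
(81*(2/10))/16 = 81/80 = 1.01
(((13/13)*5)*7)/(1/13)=455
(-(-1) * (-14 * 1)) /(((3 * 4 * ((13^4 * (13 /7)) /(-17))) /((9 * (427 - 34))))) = 982107 /742586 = 1.32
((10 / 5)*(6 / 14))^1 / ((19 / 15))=90 / 133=0.68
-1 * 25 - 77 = -102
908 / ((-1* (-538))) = 1.69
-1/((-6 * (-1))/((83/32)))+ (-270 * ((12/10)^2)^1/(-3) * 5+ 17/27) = 1120085/1728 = 648.20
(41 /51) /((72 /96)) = 164 /153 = 1.07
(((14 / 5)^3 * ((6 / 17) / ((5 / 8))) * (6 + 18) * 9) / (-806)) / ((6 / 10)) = -4741632 / 856375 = -5.54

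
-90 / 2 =-45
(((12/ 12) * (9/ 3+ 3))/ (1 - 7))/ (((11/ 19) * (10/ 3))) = -57/ 110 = -0.52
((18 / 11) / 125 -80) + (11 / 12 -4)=-1370659 / 16500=-83.07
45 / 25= 9 / 5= 1.80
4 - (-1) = 5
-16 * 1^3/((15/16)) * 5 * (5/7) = -1280/21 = -60.95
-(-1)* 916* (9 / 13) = 634.15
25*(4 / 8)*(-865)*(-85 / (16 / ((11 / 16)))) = 20219375 / 512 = 39490.97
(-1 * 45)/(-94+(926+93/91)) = -819/15161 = -0.05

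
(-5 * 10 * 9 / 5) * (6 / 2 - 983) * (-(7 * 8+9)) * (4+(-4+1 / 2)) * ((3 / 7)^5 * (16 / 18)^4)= -26624000 / 1029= -25873.66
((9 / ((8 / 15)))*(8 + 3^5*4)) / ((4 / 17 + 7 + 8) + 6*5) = 365.59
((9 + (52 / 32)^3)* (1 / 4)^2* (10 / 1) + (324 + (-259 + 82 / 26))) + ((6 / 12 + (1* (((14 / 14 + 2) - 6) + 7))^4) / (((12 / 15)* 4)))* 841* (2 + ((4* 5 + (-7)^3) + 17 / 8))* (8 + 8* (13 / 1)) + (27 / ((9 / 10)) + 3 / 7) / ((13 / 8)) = -897373425475629 / 372736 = -2407530867.63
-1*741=-741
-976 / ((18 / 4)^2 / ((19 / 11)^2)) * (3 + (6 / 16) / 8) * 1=-1431365 / 3267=-438.13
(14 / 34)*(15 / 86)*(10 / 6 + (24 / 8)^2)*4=2240 / 731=3.06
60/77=0.78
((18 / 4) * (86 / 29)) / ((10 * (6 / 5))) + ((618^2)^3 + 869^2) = 6462325657923013589 / 116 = 55709703947612186.11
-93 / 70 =-1.33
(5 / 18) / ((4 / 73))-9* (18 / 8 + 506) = -328981 / 72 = -4569.18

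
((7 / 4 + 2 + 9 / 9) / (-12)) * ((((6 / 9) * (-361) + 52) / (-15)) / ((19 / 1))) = -283 / 1080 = -0.26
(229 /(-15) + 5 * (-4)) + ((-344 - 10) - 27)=-6244 /15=-416.27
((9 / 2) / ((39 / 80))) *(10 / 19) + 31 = 8857 / 247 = 35.86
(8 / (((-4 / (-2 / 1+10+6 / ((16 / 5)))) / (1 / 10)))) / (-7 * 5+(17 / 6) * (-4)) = 237 / 5560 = 0.04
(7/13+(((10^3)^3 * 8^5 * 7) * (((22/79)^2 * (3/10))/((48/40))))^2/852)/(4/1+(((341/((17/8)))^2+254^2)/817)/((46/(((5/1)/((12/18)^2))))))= 27191162951673415991296630759411908843658/36338269769097172773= 748278966622603248282.15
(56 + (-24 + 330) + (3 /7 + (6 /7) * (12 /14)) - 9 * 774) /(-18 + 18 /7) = 323539 /756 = 427.96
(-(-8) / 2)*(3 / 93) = 4 / 31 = 0.13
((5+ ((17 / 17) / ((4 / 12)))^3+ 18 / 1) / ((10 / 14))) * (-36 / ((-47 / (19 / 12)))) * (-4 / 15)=-1064 / 47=-22.64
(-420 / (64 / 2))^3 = -2260.99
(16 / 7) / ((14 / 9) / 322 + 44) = 3312 / 63763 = 0.05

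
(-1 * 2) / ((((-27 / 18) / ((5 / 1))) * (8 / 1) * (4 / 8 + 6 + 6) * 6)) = 1 / 90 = 0.01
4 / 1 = 4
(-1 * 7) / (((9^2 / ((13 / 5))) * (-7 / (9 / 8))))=13 / 360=0.04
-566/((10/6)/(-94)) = 159612/5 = 31922.40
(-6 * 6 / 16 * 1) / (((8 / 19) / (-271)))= 46341 / 32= 1448.16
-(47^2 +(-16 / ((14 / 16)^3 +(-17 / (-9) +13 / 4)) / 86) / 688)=-109328229943 / 49492183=-2209.00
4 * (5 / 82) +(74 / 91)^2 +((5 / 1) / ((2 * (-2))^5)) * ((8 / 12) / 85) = 8024556991 / 8865572352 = 0.91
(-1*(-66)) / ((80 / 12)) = 99 / 10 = 9.90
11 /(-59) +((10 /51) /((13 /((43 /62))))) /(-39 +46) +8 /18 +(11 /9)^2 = 401838499 /229186503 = 1.75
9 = 9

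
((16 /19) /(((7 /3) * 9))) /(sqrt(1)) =16 /399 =0.04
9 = 9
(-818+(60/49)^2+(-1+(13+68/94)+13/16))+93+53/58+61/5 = -182439084917/261805040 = -696.85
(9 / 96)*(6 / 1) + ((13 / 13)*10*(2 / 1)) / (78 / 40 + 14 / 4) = 7381 / 1744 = 4.23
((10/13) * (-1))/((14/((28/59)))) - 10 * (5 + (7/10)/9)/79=-364739/545337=-0.67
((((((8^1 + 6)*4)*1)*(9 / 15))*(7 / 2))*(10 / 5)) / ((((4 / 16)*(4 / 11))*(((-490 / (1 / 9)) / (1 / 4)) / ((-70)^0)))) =-0.15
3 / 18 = 1 / 6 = 0.17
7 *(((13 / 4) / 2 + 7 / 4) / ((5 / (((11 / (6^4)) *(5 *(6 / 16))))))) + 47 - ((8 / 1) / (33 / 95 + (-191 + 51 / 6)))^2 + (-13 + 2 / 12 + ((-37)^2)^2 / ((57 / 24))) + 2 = 55171671368172619781 / 69912191198208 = 789156.66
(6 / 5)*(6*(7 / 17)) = 252 / 85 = 2.96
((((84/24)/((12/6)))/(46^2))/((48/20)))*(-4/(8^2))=-35/1625088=-0.00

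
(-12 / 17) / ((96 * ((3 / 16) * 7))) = -2 / 357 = -0.01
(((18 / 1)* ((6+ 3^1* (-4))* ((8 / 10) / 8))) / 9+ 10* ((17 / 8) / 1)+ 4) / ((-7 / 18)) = -4329 / 70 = -61.84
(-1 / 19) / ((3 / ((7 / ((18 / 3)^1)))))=-0.02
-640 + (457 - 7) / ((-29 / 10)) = -795.17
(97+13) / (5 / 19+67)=1045 / 639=1.64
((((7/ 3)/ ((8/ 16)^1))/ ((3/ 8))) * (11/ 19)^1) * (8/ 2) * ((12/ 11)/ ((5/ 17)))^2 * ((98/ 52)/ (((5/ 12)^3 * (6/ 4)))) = 6886.12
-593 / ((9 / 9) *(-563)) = 593 / 563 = 1.05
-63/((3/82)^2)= -47068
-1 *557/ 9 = -557/ 9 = -61.89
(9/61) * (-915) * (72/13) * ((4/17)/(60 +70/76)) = -295488/102323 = -2.89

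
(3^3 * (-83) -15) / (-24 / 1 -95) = 18.96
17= 17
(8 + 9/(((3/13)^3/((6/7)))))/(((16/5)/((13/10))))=28925/112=258.26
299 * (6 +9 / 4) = 9867 / 4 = 2466.75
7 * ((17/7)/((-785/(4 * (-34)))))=2.95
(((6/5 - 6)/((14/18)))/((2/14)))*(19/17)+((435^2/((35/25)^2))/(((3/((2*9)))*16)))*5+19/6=18090130861/99960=180973.70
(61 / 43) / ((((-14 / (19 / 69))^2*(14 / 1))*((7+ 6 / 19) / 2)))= 418399 / 39042313884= 0.00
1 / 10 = 0.10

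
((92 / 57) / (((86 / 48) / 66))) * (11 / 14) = 267168 / 5719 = 46.72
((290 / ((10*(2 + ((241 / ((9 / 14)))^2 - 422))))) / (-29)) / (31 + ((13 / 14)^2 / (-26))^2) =-55566 / 241374600757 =-0.00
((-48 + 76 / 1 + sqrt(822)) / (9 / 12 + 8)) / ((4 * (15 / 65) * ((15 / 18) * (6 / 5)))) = 52 / 15 + 13 * sqrt(822) / 105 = 7.02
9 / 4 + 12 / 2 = 33 / 4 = 8.25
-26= -26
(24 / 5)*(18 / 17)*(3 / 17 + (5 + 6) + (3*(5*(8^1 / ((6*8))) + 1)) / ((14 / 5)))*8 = 1080864 / 2023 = 534.29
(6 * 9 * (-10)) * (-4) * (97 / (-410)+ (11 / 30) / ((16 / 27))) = 67689 / 82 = 825.48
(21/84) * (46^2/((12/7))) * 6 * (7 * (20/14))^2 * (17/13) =3147550/13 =242119.23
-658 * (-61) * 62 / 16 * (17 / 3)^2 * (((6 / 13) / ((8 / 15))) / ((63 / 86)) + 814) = 3810770863439 / 936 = 4071336392.56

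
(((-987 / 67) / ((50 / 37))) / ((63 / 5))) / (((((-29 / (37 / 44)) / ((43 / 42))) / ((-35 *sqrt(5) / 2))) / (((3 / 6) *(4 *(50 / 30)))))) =-13833745 *sqrt(5) / 9233136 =-3.35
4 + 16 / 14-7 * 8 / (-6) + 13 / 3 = 395 / 21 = 18.81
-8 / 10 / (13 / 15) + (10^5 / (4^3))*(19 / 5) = 154351 / 26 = 5936.58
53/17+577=9862/17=580.12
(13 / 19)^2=0.47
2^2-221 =-217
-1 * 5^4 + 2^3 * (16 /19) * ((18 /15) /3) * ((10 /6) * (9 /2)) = -11491 /19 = -604.79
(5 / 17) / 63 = 5 / 1071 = 0.00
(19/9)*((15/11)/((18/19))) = 1805/594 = 3.04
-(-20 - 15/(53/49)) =1795/53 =33.87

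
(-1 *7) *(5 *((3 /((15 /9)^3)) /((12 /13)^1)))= -2457 /100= -24.57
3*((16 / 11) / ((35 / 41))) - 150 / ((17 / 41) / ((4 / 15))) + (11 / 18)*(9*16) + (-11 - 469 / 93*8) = -33296887 / 608685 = -54.70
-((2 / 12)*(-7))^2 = -49 / 36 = -1.36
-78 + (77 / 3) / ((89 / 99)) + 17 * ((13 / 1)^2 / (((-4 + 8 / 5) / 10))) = -6418831 / 534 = -12020.28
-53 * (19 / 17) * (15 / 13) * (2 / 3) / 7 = -10070 / 1547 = -6.51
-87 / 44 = -1.98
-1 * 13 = -13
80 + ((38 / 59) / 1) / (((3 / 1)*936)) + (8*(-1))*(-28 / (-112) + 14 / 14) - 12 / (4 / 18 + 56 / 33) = 501656621 / 7869420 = 63.75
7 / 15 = 0.47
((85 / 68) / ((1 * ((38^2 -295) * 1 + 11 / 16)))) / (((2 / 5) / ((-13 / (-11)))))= 10 / 3113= 0.00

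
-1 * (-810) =810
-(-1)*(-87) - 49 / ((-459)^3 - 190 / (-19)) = -8413123454 / 96702569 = -87.00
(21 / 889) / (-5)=-0.00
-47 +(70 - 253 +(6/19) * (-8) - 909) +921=-4190/19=-220.53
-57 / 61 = -0.93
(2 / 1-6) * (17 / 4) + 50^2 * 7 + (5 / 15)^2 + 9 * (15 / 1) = 17618.11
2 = 2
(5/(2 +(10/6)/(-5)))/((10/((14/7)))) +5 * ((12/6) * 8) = 403/5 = 80.60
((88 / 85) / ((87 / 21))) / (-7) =-88 / 2465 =-0.04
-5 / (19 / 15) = -75 / 19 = -3.95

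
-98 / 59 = -1.66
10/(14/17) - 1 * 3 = 64/7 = 9.14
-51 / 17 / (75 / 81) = -81 / 25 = -3.24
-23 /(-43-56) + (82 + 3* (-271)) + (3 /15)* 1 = -361631 /495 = -730.57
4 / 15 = 0.27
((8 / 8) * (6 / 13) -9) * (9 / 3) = -333 / 13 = -25.62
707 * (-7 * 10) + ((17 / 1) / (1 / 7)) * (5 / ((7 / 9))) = -48725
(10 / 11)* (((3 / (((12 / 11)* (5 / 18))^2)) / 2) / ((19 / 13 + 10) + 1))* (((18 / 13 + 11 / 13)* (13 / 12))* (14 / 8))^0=143 / 120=1.19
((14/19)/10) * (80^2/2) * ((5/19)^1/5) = 4480/361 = 12.41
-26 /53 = -0.49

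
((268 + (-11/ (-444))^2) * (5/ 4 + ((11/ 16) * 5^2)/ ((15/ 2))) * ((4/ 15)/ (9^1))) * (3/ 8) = 898153673/ 85162752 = 10.55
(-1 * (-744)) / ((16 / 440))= 20460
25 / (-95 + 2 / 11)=-275 / 1043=-0.26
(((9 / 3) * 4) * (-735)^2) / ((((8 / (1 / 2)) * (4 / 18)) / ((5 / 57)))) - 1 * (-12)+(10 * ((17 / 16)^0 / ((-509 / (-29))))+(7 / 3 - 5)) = 37123859419 / 232104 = 159944.94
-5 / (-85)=1 / 17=0.06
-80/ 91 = -0.88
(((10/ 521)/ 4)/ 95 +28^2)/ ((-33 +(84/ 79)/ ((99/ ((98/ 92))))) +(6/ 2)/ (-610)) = -283861254075465/ 11945879118347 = -23.76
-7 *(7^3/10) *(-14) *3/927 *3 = 16807/515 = 32.63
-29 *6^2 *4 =-4176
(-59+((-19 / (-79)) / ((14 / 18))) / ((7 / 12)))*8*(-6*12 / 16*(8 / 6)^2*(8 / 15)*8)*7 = 927076352 / 8295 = 111763.27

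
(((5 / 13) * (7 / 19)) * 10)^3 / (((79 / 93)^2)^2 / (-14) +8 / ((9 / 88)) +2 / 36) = 22450910950125000 / 617380328899242649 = 0.04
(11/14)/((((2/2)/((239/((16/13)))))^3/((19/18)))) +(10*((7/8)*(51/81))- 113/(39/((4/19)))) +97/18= 4645034987757751/764854272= 6073098.05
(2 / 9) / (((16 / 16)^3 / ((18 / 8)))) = 1 / 2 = 0.50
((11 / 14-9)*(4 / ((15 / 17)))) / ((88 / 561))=-6647 / 28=-237.39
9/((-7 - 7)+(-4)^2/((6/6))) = 9/2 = 4.50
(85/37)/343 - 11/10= -138751/126910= -1.09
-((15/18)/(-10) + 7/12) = -1/2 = -0.50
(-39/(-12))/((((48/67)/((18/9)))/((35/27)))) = 30485/2592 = 11.76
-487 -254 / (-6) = -1334 / 3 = -444.67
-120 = -120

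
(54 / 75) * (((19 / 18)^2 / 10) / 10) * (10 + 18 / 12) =8303 / 90000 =0.09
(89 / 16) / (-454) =-89 / 7264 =-0.01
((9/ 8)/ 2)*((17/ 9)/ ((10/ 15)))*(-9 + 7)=-51/ 16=-3.19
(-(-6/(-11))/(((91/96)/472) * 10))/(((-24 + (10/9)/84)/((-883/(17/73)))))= -473164125696/110209385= -4293.32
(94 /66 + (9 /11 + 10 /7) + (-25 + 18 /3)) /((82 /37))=-131017 /18942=-6.92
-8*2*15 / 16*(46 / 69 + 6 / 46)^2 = -15125 / 1587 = -9.53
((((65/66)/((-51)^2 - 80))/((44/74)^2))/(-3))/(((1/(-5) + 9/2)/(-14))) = 3114475/2597119074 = 0.00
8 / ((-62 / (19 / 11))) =-76 / 341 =-0.22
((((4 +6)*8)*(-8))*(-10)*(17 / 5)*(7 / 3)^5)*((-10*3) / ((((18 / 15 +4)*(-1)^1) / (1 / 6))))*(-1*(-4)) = 18286016000 / 3159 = 5788545.74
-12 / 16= -3 / 4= -0.75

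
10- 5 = 5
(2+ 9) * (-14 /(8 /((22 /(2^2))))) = -847 /8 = -105.88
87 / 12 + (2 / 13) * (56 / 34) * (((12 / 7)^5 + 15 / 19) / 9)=930235585 / 120981588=7.69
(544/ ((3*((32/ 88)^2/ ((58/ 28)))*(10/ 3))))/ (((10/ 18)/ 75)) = 1610631/ 14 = 115045.07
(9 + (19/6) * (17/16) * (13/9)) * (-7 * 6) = -83825/144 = -582.12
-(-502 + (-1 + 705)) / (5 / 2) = -404 / 5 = -80.80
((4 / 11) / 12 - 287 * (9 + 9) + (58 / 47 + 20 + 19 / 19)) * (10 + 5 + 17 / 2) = -120877.79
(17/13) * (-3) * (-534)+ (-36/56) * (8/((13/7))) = 27198/13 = 2092.15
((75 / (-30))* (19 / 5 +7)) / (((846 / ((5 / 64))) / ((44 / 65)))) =-33 / 19552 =-0.00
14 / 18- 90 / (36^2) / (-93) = 5213 / 6696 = 0.78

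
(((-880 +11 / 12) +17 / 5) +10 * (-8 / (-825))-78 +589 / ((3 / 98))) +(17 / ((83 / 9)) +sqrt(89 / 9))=sqrt(89) / 3 +1001867239 / 54780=18292.07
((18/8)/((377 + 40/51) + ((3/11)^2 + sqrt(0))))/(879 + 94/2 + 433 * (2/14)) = 129591/21498882520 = 0.00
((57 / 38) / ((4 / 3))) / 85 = 9 / 680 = 0.01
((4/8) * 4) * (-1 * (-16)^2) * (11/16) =-352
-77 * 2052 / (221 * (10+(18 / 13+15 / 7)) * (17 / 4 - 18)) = 402192 / 104635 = 3.84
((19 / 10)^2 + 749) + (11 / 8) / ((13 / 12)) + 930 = 2189043 / 1300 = 1683.88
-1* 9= -9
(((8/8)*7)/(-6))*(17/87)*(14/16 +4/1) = -1547/1392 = -1.11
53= 53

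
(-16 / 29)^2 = 256 / 841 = 0.30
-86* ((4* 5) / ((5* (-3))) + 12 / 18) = 172 / 3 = 57.33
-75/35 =-15/7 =-2.14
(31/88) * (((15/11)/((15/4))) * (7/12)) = 217/2904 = 0.07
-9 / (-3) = 3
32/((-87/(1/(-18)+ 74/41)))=-20656/32103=-0.64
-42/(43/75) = -3150/43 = -73.26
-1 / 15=-0.07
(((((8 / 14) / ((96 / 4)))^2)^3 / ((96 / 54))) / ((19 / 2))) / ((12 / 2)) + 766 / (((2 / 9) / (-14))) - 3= -26843824314381311 / 556221883392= -48261.00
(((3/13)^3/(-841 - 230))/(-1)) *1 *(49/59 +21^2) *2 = 22344/2203591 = 0.01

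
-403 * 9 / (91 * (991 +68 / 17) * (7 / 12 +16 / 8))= -108 / 6965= -0.02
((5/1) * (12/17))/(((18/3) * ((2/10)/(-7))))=-350/17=-20.59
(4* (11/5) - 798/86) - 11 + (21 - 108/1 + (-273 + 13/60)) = -957857/2580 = -371.26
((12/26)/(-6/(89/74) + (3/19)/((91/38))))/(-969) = 623/6439005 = 0.00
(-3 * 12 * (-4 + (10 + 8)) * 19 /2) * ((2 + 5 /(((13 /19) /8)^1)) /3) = -1254456 /13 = -96496.62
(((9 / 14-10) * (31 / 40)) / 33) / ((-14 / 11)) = 4061 / 23520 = 0.17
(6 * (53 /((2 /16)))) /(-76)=-636 /19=-33.47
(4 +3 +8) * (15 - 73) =-870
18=18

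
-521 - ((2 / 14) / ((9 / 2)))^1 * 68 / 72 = -295424 / 567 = -521.03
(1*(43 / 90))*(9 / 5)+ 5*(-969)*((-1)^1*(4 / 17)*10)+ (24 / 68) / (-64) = 11400.85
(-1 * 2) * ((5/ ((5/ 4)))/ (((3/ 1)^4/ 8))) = -64/ 81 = -0.79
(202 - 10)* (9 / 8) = 216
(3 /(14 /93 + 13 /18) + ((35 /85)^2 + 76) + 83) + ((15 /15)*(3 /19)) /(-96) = 13914417145 /85571744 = 162.61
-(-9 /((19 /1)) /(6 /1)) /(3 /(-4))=-2 /19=-0.11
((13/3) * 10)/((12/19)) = 1235/18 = 68.61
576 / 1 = 576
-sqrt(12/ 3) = -2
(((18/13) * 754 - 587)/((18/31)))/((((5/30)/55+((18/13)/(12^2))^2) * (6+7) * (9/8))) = 2593127680/150471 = 17233.40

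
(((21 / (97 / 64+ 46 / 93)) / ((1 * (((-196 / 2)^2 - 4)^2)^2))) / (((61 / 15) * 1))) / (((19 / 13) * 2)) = 2821 / 27264486604800000000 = 0.00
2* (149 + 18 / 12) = 301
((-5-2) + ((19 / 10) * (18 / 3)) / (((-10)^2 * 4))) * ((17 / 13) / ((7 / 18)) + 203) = -261835597 / 182000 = -1438.66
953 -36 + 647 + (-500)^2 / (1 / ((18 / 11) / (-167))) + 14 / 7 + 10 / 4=-3237331 / 3674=-881.15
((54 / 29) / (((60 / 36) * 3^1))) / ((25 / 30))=324 / 725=0.45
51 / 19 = 2.68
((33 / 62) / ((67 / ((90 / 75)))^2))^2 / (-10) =-176418 / 60516335253125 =-0.00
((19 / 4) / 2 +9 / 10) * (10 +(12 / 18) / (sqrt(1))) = 524 / 15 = 34.93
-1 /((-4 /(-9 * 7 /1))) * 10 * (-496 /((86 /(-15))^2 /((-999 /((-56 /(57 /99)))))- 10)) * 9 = -500443555500 /4839907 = -103399.42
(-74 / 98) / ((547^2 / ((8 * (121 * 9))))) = -322344 / 14661241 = -0.02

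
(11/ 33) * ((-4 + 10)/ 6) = 1/ 3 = 0.33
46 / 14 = 23 / 7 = 3.29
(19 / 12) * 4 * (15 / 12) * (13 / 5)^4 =542659 / 1500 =361.77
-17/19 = -0.89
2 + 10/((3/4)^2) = 178/9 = 19.78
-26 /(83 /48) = -1248 /83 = -15.04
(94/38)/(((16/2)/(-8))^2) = 47/19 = 2.47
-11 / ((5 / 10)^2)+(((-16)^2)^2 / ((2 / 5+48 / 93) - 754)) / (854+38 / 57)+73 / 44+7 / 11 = -17204346965 / 411524564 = -41.81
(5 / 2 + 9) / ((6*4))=23 / 48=0.48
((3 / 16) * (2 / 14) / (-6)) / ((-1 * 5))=1 / 1120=0.00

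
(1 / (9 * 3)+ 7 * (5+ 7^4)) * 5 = 2273675 / 27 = 84210.19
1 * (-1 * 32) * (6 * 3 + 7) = -800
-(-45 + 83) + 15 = -23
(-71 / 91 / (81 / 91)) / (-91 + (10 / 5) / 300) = 3550 / 368523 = 0.01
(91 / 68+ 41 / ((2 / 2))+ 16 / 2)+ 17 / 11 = 38809 / 748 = 51.88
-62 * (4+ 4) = -496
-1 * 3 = -3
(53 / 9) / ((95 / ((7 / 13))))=371 / 11115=0.03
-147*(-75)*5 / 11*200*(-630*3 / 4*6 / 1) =-31255875000 / 11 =-2841443181.82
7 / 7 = 1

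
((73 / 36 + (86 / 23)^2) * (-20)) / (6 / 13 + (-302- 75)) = 3963349 / 4661019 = 0.85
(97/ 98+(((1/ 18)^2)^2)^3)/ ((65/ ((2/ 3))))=863174184602609/ 85027106534823936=0.01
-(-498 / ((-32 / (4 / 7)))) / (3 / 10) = -415 / 14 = -29.64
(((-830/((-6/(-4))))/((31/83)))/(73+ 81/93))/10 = -6889/3435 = -2.01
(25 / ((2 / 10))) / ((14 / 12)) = 750 / 7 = 107.14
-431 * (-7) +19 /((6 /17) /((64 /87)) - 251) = 411155475 /136283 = 3016.92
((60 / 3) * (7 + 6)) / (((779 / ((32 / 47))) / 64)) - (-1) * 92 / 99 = 56083916 / 3624687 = 15.47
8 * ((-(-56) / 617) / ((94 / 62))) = 13888 / 28999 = 0.48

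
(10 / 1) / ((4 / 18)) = 45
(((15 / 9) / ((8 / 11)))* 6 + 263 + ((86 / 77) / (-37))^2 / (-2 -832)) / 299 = 3746869546027 / 4048108396332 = 0.93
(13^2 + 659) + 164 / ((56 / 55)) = 13847 / 14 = 989.07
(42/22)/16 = 21/176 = 0.12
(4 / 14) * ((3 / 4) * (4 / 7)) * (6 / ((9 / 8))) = 32 / 49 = 0.65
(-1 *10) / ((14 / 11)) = -7.86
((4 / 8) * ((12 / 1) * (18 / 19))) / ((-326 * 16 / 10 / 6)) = -405 / 6194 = -0.07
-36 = -36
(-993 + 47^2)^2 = 1478656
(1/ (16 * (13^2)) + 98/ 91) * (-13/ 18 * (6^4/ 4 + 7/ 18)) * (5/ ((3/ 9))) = -28348345/ 7488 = -3785.84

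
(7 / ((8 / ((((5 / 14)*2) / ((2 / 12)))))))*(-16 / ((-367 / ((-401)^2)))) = 9648060 / 367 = 26288.99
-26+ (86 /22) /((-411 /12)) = -39354 /1507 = -26.11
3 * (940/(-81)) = -34.81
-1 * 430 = -430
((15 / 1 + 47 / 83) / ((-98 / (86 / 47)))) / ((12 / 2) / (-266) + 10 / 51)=-53833764 / 32140339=-1.67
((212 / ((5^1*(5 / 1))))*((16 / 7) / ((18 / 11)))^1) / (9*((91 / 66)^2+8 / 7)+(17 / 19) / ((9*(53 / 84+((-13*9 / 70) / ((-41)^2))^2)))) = 2248213367241370496 / 5229558253208625375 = 0.43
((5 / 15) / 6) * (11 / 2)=0.31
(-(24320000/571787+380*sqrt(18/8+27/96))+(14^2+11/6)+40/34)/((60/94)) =-702.02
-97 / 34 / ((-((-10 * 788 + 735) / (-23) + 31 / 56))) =62468 / 6814161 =0.01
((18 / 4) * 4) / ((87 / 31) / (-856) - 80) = -477648 / 2122967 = -0.22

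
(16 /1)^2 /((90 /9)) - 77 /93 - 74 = -22891 /465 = -49.23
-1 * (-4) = 4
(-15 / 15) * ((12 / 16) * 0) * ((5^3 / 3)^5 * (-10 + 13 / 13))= 0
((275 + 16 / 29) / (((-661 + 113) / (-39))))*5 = 1558245 / 15892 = 98.05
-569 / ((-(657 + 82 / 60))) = 17070 / 19751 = 0.86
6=6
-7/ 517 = -0.01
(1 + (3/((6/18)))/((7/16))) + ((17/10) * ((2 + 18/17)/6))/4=9151/420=21.79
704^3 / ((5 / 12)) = 4186963968 / 5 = 837392793.60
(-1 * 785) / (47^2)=-785 / 2209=-0.36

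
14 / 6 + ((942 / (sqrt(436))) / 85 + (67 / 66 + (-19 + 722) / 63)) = 471 * sqrt(109) / 9265 + 20107 / 1386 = 15.04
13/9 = 1.44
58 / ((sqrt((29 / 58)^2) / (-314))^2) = 22874272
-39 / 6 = -13 / 2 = -6.50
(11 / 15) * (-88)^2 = 85184 / 15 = 5678.93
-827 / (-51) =16.22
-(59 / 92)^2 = -3481 / 8464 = -0.41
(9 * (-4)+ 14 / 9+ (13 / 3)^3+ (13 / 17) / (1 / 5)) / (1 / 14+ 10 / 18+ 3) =13.99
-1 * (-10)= 10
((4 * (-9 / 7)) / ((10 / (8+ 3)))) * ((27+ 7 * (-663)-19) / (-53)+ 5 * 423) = -23112144 / 1855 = -12459.38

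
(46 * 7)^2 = 103684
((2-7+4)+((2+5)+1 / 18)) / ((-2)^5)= -109 / 576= -0.19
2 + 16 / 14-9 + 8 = 15 / 7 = 2.14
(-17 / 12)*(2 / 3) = -17 / 18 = -0.94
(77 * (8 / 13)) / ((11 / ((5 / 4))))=70 / 13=5.38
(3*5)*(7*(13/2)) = 1365/2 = 682.50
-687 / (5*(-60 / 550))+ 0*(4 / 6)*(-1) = 2519 / 2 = 1259.50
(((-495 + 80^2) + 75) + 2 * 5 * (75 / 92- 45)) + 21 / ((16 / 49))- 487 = 5115.46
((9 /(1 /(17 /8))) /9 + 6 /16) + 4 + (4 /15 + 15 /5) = 293 /30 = 9.77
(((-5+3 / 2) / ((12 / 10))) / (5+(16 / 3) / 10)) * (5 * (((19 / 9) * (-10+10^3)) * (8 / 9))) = -3657500 / 747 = -4896.25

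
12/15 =4/5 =0.80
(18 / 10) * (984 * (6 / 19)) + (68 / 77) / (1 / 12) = 569.92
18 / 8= 9 / 4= 2.25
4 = 4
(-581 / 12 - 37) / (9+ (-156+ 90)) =1025 / 684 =1.50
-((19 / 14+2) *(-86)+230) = 411 / 7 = 58.71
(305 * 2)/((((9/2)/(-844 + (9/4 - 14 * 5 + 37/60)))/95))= -316801060/27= -11733372.59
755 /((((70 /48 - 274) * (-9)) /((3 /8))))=755 /6541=0.12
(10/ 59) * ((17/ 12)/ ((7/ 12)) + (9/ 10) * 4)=1.02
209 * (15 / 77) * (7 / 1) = 285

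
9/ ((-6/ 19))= -57/ 2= -28.50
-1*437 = -437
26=26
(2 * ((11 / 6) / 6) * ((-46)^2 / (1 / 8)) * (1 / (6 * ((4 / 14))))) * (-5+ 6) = 162932 / 27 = 6034.52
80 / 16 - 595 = -590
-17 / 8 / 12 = -17 / 96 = -0.18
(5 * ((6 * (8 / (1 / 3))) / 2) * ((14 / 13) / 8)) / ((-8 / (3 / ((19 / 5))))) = -4725 / 988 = -4.78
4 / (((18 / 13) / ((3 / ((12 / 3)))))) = 13 / 6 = 2.17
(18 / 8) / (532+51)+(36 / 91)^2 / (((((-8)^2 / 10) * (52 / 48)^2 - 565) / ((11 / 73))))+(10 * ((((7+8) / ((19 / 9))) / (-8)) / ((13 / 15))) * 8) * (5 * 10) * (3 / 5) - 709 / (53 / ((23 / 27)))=-44828735501945335405 / 18142631758647396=-2470.91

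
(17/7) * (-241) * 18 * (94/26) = -3466062/91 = -38088.59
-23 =-23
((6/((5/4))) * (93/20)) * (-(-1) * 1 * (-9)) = -5022/25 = -200.88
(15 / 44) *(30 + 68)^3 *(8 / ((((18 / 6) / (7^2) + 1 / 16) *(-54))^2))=1446273274880 / 25150257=57505.31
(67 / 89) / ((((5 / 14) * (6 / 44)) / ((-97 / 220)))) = -45493 / 6675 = -6.82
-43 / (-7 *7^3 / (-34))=-1462 / 2401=-0.61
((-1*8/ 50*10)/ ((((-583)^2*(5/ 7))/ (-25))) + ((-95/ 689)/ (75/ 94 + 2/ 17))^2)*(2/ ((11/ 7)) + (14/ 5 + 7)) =5594433732/ 22114877785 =0.25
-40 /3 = -13.33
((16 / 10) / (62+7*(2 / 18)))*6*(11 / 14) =2376 / 19775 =0.12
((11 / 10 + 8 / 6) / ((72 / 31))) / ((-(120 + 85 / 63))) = -15841 / 1834800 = -0.01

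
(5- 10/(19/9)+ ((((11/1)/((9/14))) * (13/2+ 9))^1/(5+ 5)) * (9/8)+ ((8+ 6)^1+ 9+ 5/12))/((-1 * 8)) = -244039/36480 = -6.69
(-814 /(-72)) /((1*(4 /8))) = 407 /18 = 22.61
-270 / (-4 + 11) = -38.57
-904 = -904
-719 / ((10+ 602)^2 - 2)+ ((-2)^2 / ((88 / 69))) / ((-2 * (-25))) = 12526249 / 205998100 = 0.06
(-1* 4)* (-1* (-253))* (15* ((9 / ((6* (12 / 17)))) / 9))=-21505 / 6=-3584.17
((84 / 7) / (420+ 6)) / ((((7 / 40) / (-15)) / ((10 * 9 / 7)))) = -108000 / 3479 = -31.04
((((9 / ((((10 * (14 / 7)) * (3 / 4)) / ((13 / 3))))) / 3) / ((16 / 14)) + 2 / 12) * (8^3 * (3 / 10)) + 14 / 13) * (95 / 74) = 441997 / 2405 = 183.78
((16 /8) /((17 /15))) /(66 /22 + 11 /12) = 360 /799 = 0.45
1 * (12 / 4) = 3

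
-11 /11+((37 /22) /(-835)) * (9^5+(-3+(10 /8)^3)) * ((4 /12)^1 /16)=-196258193 /56432640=-3.48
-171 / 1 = -171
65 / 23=2.83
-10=-10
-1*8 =-8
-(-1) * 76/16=19/4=4.75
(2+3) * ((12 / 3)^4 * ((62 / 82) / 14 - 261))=-95861120 / 287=-334010.87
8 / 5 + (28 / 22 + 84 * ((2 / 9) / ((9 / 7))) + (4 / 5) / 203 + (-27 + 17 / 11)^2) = 665.33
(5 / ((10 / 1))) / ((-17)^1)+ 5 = 169 / 34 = 4.97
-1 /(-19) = 1 /19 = 0.05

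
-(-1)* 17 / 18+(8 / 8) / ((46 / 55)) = 443 / 207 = 2.14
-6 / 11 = -0.55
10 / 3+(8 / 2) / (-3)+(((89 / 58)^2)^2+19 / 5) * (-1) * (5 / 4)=-438192661 / 45265984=-9.68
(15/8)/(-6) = -5/16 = -0.31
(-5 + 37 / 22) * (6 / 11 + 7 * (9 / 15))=-19053 / 1210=-15.75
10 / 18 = 5 / 9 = 0.56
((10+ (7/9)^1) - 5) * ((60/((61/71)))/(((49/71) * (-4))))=-1310660/8967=-146.16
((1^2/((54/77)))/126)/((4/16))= 11/243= 0.05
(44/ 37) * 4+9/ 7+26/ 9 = 20819/ 2331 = 8.93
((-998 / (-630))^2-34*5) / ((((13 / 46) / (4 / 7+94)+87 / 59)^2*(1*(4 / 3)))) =-13411800013755077444 / 233092587119535675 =-57.54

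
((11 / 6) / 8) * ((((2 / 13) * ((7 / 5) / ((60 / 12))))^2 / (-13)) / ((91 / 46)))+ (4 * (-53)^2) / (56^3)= 150388339883 / 2351141520000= 0.06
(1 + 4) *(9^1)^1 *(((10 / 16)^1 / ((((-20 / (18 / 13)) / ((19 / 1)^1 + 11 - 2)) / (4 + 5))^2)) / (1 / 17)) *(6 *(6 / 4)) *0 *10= 0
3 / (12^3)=1 / 576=0.00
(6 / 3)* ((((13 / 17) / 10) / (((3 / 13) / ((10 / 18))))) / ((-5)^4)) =169 / 286875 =0.00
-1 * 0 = 0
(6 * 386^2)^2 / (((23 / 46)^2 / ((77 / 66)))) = 3729567746688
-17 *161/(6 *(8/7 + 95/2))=-19159/2043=-9.38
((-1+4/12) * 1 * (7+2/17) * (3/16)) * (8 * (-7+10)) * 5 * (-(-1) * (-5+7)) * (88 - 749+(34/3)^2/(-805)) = 141177.01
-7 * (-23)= 161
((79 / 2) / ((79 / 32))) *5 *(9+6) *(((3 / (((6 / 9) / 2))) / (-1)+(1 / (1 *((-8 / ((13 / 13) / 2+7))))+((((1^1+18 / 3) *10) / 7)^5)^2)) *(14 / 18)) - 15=27999999972130 / 3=9333333324043.33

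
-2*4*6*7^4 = -115248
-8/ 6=-4/ 3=-1.33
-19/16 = -1.19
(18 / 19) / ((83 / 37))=666 / 1577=0.42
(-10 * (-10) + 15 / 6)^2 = 42025 / 4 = 10506.25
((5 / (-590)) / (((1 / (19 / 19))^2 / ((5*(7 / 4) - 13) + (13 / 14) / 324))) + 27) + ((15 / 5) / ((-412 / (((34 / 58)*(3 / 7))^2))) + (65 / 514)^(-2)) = 122817906053613413 / 1371238590430800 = 89.57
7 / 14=1 / 2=0.50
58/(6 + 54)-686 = -20551/30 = -685.03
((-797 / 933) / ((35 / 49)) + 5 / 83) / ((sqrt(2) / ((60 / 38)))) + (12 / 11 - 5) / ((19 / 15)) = -645 / 209 - 439732 *sqrt(2) / 490447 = -4.35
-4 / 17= -0.24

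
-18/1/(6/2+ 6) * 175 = -350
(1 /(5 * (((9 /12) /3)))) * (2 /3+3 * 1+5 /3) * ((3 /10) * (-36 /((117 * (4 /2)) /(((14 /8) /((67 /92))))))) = -10304 /21775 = -0.47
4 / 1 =4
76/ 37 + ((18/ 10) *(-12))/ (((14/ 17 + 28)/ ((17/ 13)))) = 632878/ 589225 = 1.07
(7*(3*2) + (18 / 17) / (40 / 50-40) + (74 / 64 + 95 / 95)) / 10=1176309 / 266560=4.41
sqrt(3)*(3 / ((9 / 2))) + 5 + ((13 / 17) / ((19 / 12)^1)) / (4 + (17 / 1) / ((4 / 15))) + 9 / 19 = 2*sqrt(3) / 3 + 479752 / 87533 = 6.64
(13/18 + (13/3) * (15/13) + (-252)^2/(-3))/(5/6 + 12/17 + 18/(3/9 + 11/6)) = -84183541/39171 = -2149.13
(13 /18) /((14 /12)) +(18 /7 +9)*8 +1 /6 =1307 /14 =93.36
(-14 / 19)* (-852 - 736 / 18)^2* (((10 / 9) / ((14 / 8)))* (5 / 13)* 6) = -51661836800 / 60021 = -860729.36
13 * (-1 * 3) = -39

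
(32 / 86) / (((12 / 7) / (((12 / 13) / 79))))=112 / 44161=0.00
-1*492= -492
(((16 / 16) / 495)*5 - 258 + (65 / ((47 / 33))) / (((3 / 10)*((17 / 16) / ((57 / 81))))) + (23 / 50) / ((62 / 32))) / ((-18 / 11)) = 28873273423 / 300943350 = 95.94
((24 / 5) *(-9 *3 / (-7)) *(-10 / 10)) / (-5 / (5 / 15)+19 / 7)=324 / 215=1.51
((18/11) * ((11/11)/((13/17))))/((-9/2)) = -68/143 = -0.48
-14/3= -4.67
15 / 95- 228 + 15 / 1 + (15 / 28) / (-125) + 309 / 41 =-111955437 / 545300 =-205.31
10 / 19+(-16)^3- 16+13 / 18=-4110.75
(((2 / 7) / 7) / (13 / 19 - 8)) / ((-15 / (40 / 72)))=38 / 183897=0.00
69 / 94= 0.73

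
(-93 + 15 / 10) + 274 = 365 / 2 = 182.50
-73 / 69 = -1.06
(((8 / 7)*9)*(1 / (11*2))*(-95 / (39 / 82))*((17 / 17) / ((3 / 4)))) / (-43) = 124640 / 43043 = 2.90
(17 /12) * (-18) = -25.50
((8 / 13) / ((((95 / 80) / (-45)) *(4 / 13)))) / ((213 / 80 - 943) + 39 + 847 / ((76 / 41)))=115200 / 675493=0.17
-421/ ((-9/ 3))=421/ 3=140.33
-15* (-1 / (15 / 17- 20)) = -51 / 65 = -0.78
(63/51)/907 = 21/15419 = 0.00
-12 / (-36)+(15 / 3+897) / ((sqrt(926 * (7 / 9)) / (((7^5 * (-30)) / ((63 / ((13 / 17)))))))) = 1 / 3- 20110090 * sqrt(6482) / 7871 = -205701.71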